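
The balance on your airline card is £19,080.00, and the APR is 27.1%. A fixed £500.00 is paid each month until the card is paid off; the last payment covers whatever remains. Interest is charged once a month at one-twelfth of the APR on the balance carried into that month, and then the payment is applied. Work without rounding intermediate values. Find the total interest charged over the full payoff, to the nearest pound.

£25,228

Monthly rate r = 27.1%/12 = 2.25833% = 0.0225833.
Payoff takes n = ⌈−ln(1 − rB₀/P)/ln(1+r)⌉ = ⌈88.613⌉ = 89 payments; the last is £307.69.
Total paid = 88·£500.00 + £307.69 = £44,307.69.
Total interest = total paid − principal = £44,307.69 − £19,080.00 = £25,227.69.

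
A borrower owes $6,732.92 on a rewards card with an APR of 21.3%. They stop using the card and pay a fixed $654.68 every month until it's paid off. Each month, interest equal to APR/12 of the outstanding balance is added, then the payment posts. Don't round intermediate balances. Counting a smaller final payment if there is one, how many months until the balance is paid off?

Monthly rate r = 21.3%/12 = 1.775% = 0.01775.
Recurrence: B ← B·(1+r) − $654.68.
Month 1: interest $119.51; balance after payment $6,197.75.
Month 2: interest $110.01; balance after payment $5,653.08.
Closed form: n = −ln(1 − rB₀/P)/ln(1+r) = −ln(0.81745)/ln(1.01775) ≈ 11.456, so the balance reaches zero during payment 12.

12 payments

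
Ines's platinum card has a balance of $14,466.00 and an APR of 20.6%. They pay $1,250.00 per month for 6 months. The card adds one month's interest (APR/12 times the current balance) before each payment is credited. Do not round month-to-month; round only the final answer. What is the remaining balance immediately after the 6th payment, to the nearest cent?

$8,192.09

Monthly rate r = 20.6%/12 = 1.71667% = 0.0171667.
Each month: B ← B·(1+r) − $1,250.00.
Month 1: interest $248.33; balance after payment $13,464.33.
Month 2: interest $231.14; balance after payment $12,445.47.
Month 3: interest $213.65; balance after payment $11,409.12.
Month 4: interest $195.86; balance after payment $10,354.97.
Month 5: interest $177.76; balance after payment $9,282.73.
Month 6: interest $159.35; balance after payment $8,192.09.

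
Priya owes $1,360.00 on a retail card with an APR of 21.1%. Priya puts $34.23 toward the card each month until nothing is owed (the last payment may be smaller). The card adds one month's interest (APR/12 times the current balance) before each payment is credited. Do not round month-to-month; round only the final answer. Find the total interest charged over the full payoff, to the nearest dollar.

Monthly rate r = 21.1%/12 = 1.75833% = 0.0175833.
Payoff takes n = ⌈−ln(1 − rB₀/P)/ln(1+r)⌉ = ⌈68.807⌉ = 69 payments; the last is $27.67.
Total paid = 68·$34.23 + $27.67 = $2,355.31.
Total interest = total paid − principal = $2,355.31 − $1,360.00 = $995.31.

$995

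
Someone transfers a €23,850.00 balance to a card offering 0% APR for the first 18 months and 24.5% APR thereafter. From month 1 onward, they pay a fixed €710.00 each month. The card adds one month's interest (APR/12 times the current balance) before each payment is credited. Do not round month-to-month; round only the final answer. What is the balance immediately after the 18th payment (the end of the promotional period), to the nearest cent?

Promo months 1–18 at r₀ = 0%/12 = 0; months 19+ at r₁ = 24.5%/12 = 0.0204167.
After month 18 (no interest yet): B = €23,850.00 − 18·€710.00 = €11,070.00.

€11,070.00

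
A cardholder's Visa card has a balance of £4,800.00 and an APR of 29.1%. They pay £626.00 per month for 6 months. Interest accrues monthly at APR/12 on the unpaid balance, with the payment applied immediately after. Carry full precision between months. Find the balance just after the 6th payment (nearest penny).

£1,550.93

Monthly rate r = 29.1%/12 = 2.425% = 0.02425.
Each month: B ← B·(1+r) − £626.00.
Month 1: interest £116.40; balance after payment £4,290.40.
Month 2: interest £104.04; balance after payment £3,768.44.
Month 3: interest £91.38; balance after payment £3,233.83.
Month 4: interest £78.42; balance after payment £2,686.25.
Month 5: interest £65.14; balance after payment £2,125.39.
Month 6: interest £51.54; balance after payment £1,550.93.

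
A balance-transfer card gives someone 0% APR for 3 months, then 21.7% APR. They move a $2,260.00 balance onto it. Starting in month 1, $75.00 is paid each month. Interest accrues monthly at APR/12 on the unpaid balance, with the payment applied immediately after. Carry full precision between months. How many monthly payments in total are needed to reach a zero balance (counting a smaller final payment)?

41 payments

Promo months 1–3 at r₀ = 0%/12 = 0; months 4+ at r₁ = 21.7%/12 = 0.0180833.
After month 3 (no interest yet): B = $2,260.00 − 3·$75.00 = $2,035.00.
Then at r₁ with $75.00/mo: n₂ = −ln(1 − r₁·B/P)/ln(1+r₁) ≈ 37.64 → 38 more payments.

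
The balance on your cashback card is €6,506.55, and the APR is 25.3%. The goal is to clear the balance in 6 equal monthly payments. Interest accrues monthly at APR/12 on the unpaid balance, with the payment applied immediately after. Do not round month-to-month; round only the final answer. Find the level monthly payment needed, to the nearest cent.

Monthly rate r = 25.3%/12 = 2.10833% = 0.0210833.
Level-payment amortization: P = B₀·r / (1 − (1+r)^(−n)) = 6506.55·0.0210833 / (1 − 1.02108^(−6)).
Denominator 1 − (1+r)^(−6) = 0.117666283.
P = 137.18 / 0.117666283 ≈ 1165.84.

€1,165.84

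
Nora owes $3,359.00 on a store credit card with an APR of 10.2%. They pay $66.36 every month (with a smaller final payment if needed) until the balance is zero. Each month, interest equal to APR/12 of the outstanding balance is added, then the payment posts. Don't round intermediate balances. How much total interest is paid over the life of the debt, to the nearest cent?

Monthly rate r = 10.2%/12 = 0.85% = 0.0085.
Payoff takes n = ⌈−ln(1 − rB₀/P)/ln(1+r)⌉ = ⌈66.464⌉ = 67 payments; the last is $30.89.
Total paid = 66·$66.36 + $30.89 = $4,410.65.
Total interest = total paid − principal = $4,410.65 − $3,359.00 = $1,051.65.

$1,051.65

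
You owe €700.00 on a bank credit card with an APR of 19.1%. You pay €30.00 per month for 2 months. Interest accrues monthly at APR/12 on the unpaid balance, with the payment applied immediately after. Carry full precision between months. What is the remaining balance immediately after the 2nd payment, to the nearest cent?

€661.98

Monthly rate r = 19.1%/12 = 1.59167% = 0.0159167.
Each month: B ← B·(1+r) − €30.00.
Month 1: interest €11.14; balance after payment €681.14.
Month 2: interest €10.84; balance after payment €661.98.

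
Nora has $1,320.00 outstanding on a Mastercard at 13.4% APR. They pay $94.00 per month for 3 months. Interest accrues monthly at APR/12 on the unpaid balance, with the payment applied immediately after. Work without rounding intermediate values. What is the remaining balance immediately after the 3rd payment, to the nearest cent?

Monthly rate r = 13.4%/12 = 1.11667% = 0.0111667.
Each month: B ← B·(1+r) − $94.00.
Month 1: interest $14.74; balance after payment $1,240.74.
Month 2: interest $13.85; balance after payment $1,160.59.
Month 3: interest $12.96; balance after payment $1,079.55.

$1,079.55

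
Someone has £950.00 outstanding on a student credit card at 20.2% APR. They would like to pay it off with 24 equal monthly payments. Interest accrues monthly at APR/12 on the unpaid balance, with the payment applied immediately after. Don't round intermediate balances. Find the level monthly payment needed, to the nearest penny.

Monthly rate r = 20.2%/12 = 1.68333% = 0.0168333.
Level-payment amortization: P = B₀·r / (1 − (1+r)^(−n)) = 950.00·0.0168333 / (1 − 1.01683^(−24)).
Denominator 1 − (1+r)^(−24) = 0.330107047.
P = 15.9917 / 0.330107047 ≈ 48.44.

£48.44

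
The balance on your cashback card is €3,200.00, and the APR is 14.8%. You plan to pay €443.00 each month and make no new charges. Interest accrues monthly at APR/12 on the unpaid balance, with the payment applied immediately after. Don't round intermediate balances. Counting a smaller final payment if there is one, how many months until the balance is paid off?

Monthly rate r = 14.8%/12 = 1.23333% = 0.0123333.
Recurrence: B ← B·(1+r) − €443.00.
Month 1: interest €39.47; balance after payment €2,796.47.
Month 2: interest €34.49; balance after payment €2,387.96.
Closed form: n = −ln(1 − rB₀/P)/ln(1+r) = −ln(0.91091)/ln(1.01233) ≈ 7.612, so the balance reaches zero during payment 8.

8 payments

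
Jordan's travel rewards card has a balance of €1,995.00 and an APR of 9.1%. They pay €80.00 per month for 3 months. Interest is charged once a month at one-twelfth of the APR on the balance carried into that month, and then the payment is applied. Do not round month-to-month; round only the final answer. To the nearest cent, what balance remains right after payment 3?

€1,798.91

Monthly rate r = 9.1%/12 = 0.758333% = 0.00758333.
Each month: B ← B·(1+r) − €80.00.
Month 1: interest €15.13; balance after payment €1,930.13.
Month 2: interest €14.64; balance after payment €1,864.77.
Month 3: interest €14.14; balance after payment €1,798.91.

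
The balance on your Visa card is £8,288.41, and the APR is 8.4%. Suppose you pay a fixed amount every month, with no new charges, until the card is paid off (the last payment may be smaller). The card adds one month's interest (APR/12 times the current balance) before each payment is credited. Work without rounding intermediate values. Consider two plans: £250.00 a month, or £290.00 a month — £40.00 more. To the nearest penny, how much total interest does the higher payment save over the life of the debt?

£183.71

Monthly rate r = 8.4%/12 = 0.7% = 0.007.
At £250.00/mo: n = ⌈−ln(1 − rB₀/P)/ln(1+r)⌉ = 38 payments (last £213.93); total interest = total paid − £8,288.41 = £1,175.52.
At £290.00/mo: 33 payments (last £0.22); total interest £991.81.
Interest saved = £1,175.52 − £991.81 = £183.71.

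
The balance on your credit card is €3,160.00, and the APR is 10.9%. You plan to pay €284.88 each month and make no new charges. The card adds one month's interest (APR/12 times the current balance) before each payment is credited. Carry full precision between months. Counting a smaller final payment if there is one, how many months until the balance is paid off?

Monthly rate r = 10.9%/12 = 0.908333% = 0.00908333.
Recurrence: B ← B·(1+r) − €284.88.
Month 1: interest €28.70; balance after payment €2,903.82.
Month 2: interest €26.38; balance after payment €2,645.32.
Closed form: n = −ln(1 − rB₀/P)/ln(1+r) = −ln(0.89924)/ln(1.00908) ≈ 11.745, so the balance reaches zero during payment 12.

12 payments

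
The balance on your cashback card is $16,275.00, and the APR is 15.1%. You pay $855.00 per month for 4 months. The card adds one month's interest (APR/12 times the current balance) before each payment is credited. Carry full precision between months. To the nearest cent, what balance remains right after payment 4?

Monthly rate r = 15.1%/12 = 1.25833% = 0.0125833.
Each month: B ← B·(1+r) − $855.00.
Month 1: interest $204.79; balance after payment $15,624.79.
Month 2: interest $196.61; balance after payment $14,966.41.
Month 3: interest $188.33; balance after payment $14,299.73.
Month 4: interest $179.94; balance after payment $13,624.67.

$13,624.67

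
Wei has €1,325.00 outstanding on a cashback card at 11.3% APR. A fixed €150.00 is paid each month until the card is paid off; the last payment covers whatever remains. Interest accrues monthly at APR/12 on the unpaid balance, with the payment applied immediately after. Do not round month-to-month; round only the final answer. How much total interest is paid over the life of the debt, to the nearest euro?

Monthly rate r = 11.3%/12 = 0.941667% = 0.00941667.
Payoff takes n = ⌈−ln(1 − rB₀/P)/ln(1+r)⌉ = ⌈9.266⌉ = 10 payments; the last is €40.01.
Total paid = 9·€150.00 + €40.01 = €1,390.01.
Total interest = total paid − principal = €1,390.01 − €1,325.00 = €65.01.

€65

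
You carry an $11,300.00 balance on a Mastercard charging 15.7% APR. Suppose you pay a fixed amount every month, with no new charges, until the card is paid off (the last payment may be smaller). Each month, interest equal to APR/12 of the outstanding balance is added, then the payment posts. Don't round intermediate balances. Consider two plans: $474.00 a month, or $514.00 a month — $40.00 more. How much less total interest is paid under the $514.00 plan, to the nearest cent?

Monthly rate r = 15.7%/12 = 1.30833% = 0.0130833.
At $474.00/mo: n = ⌈−ln(1 − rB₀/P)/ln(1+r)⌉ = 29 payments (last $360.36); total interest = total paid − $11,300.00 = $2,332.36.
At $514.00/mo: 27 payments (last $47.60); total interest $2,111.60.
Interest saved = $2,332.36 − $2,111.60 = $220.76.

$220.76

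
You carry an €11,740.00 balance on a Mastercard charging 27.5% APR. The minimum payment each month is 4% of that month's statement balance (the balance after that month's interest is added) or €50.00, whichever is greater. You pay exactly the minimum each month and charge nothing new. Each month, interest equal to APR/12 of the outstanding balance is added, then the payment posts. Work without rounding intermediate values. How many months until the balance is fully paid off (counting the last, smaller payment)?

161 months

Monthly rate r = 27.5%/12 = 2.29167% = 0.0229167.
While 4% of the post-interest balance exceeds €50.00, each month B ← (B·(1+r))·(1 − 0.04), i.e. B shrinks by the factor (1+r)·0.96 = 0.982.
This holds for months 1–125. Entering month 126 the balance is €1,212.28; 4% of the post-interest balance is now below €50.00, so the flat €50.00 minimum applies from here.
From month 126 a fixed €50.00 at rate r clears €1,212.28 in 36 more payments. Total: 125 + 36 = 161 months.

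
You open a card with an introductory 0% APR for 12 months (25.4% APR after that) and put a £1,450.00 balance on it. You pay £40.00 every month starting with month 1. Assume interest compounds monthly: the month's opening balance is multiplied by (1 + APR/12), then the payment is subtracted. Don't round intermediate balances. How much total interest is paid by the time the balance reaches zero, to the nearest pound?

£405

Promo months 1–12 at r₀ = 0%/12 = 0; months 13+ at r₁ = 25.4%/12 = 0.0211667.
After month 12 (no interest yet): B = £1,450.00 − 12·£40.00 = £970.00.
Then at r₁ with £40.00/mo: n₂ = −ln(1 − r₁·B/P)/ln(1+r₁) ≈ 34.38 → 35 more payments.
Total paid = 46·£40.00 + £15.25 = £1,855.25; interest = £1,855.25 − £1,450.00 = £405.25.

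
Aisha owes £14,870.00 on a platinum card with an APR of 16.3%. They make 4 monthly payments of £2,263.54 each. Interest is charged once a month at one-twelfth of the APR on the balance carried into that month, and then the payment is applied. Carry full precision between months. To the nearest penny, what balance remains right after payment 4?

Monthly rate r = 16.3%/12 = 1.35833% = 0.0135833.
Each month: B ← B·(1+r) − £2,263.54.
Month 1: interest £201.98; balance after payment £12,808.44.
Month 2: interest £173.98; balance after payment £10,718.89.
Month 3: interest £145.60; balance after payment £8,600.94.
Month 4: interest £116.83; balance after payment £6,454.23.

£6,454.23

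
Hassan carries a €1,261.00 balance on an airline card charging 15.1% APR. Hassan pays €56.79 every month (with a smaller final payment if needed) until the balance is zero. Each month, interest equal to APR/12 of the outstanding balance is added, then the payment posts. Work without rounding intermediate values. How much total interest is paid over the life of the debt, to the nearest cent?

Monthly rate r = 15.1%/12 = 1.25833% = 0.0125833.
Payoff takes n = ⌈−ln(1 − rB₀/P)/ln(1+r)⌉ = ⌈26.204⌉ = 27 payments; the last is €11.67.
Total paid = 26·€56.79 + €11.67 = €1,488.21.
Total interest = total paid − principal = €1,488.21 − €1,261.00 = €227.21.

€227.21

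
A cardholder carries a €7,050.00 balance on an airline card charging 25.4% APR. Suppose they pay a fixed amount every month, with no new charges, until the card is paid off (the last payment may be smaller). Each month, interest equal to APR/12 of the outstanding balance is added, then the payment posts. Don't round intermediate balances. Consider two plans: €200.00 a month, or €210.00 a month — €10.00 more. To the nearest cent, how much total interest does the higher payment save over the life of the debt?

€658.90

Monthly rate r = 25.4%/12 = 2.11667% = 0.0211667.
At €200.00/mo: n = ⌈−ln(1 − rB₀/P)/ln(1+r)⌉ = 66 payments (last €90.64); total interest = total paid − €7,050.00 = €6,040.64.
At €210.00/mo: 60 payments (last €41.74); total interest €5,381.74.
Interest saved = €6,040.64 − €5,381.74 = €658.90.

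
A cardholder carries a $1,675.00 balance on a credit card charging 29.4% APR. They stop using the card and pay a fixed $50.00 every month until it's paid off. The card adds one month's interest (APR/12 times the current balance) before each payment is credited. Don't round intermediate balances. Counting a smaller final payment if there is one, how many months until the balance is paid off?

72 months

Monthly rate r = 29.4%/12 = 2.45% = 0.0245.
Recurrence: B ← B·(1+r) − $50.00.
Month 1: interest $41.04; balance after payment $1,666.04.
Month 2: interest $40.82; balance after payment $1,656.86.
Closed form: n = −ln(1 − rB₀/P)/ln(1+r) = −ln(0.17925)/ln(1.0245) ≈ 71.018, so the balance reaches zero during payment 72.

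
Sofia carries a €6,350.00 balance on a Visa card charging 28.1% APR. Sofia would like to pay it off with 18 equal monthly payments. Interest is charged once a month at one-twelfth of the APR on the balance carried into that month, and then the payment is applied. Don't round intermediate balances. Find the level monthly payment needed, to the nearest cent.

€436.39

Monthly rate r = 28.1%/12 = 2.34167% = 0.0234167.
Level-payment amortization: P = B₀·r / (1 − (1+r)^(−n)) = 6350.00·0.0234167 / (1 − 1.02342^(−18)).
Denominator 1 − (1+r)^(−18) = 0.340742219.
P = 148.696 / 0.340742219 ≈ 436.39.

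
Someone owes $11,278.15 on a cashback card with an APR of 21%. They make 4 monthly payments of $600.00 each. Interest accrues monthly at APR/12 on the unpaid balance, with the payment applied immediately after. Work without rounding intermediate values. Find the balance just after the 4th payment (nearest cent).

$9,624.85

Monthly rate r = 21%/12 = 1.75% = 0.0175.
Each month: B ← B·(1+r) − $600.00.
Month 1: interest $197.37; balance after payment $10,875.52.
Month 2: interest $190.32; balance after payment $10,465.84.
Month 3: interest $183.15; balance after payment $10,048.99.
Month 4: interest $175.86; balance after payment $9,624.85.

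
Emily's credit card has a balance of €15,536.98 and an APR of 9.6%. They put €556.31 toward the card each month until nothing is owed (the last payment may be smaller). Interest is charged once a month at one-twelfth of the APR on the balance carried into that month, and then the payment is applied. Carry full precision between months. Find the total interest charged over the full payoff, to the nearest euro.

€2,118

Monthly rate r = 9.6%/12 = 0.8% = 0.008.
Payoff takes n = ⌈−ln(1 − rB₀/P)/ln(1+r)⌉ = ⌈31.735⌉ = 32 payments; the last is €409.14.
Total paid = 31·€556.31 + €409.14 = €17,654.75.
Total interest = total paid − principal = €17,654.75 − €15,536.98 = €2,117.77.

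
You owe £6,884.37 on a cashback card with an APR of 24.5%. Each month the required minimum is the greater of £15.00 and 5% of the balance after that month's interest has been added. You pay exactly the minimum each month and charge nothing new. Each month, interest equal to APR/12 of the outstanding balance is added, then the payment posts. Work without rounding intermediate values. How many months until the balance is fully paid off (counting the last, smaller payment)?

127 months

Monthly rate r = 24.5%/12 = 2.04167% = 0.0204167.
While 5% of the post-interest balance exceeds £15.00, each month B ← (B·(1+r))·(1 − 0.05), i.e. B shrinks by the factor (1+r)·0.95 = 0.9694.
This holds for months 1–102. Entering month 103 the balance is £289.06; 5% of the post-interest balance is now below £15.00, so the flat £15.00 minimum applies from here.
From month 103 a fixed £15.00 at rate r clears £289.06 in 25 more payments. Total: 102 + 25 = 127 months.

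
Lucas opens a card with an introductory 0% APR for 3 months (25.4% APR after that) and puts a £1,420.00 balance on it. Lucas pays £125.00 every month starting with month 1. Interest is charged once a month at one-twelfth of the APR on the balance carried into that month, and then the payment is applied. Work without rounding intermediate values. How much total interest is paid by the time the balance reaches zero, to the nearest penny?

£117.46

Promo months 1–3 at r₀ = 0%/12 = 0; months 4+ at r₁ = 25.4%/12 = 0.0211667.
After month 3 (no interest yet): B = £1,420.00 − 3·£125.00 = £1,045.00.
Then at r₁ with £125.00/mo: n₂ = −ln(1 − r₁·B/P)/ln(1+r₁) ≈ 9.30 → 10 more payments.
Total paid = 12·£125.00 + £37.46 = £1,537.46; interest = £1,537.46 − £1,420.00 = £117.46.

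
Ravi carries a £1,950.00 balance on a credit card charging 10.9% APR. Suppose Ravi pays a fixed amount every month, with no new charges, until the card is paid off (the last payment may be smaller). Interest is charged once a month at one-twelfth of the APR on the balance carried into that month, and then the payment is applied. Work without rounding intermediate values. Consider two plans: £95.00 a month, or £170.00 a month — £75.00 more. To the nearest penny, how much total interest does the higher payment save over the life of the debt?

£99.26

Monthly rate r = 10.9%/12 = 0.908333% = 0.00908333.
At £95.00/mo: n = ⌈−ln(1 − rB₀/P)/ln(1+r)⌉ = 23 payments (last £77.95); total interest = total paid − £1,950.00 = £217.95.
At £170.00/mo: 13 payments (last £28.69); total interest £118.69.
Interest saved = £217.95 − £118.69 = £99.26.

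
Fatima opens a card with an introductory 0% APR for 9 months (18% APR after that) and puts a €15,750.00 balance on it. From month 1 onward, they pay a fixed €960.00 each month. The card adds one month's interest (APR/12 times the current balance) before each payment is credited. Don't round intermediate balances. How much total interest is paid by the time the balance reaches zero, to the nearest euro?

€484

Promo months 1–9 at r₀ = 0%/12 = 0; months 10+ at r₁ = 18%/12 = 0.015.
After month 9 (no interest yet): B = €15,750.00 − 9·€960.00 = €7,110.00.
Then at r₁ with €960.00/mo: n₂ = −ln(1 − r₁·B/P)/ln(1+r₁) ≈ 7.91 → 8 more payments.
Total paid = 16·€960.00 + €873.84 = €16,233.84; interest = €16,233.84 − €15,750.00 = €483.84.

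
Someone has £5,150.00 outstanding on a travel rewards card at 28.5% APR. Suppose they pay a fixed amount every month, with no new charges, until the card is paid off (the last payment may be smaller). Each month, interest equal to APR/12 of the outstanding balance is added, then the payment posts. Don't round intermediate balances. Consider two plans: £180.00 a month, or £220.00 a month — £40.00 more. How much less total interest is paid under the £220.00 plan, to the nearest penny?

Monthly rate r = 28.5%/12 = 2.375% = 0.02375.
At £180.00/mo: n = ⌈−ln(1 − rB₀/P)/ln(1+r)⌉ = 49 payments (last £86.75); total interest = total paid − £5,150.00 = £3,576.75.
At £220.00/mo: 35 payments (last £129.91); total interest £2,459.91.
Interest saved = £3,576.75 − £2,459.91 = £1,116.84.

£1,116.84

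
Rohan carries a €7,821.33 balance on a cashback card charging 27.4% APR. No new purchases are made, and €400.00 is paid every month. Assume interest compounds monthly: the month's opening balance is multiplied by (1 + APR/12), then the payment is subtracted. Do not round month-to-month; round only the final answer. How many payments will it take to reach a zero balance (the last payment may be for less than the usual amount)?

27 payments

Monthly rate r = 27.4%/12 = 2.28333% = 0.0228333.
Recurrence: B ← B·(1+r) − €400.00.
Month 1: interest €178.59; balance after payment €7,599.92.
Month 2: interest €173.53; balance after payment €7,373.45.
Closed form: n = −ln(1 − rB₀/P)/ln(1+r) = −ln(0.55353)/ln(1.02283) ≈ 26.197, so the balance reaches zero during payment 27.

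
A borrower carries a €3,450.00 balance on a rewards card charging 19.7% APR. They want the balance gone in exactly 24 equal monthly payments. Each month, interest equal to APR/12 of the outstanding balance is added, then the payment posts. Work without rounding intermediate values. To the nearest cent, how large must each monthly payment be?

Monthly rate r = 19.7%/12 = 1.64167% = 0.0164167.
Level-payment amortization: P = B₀·r / (1 − (1+r)^(−n)) = 3450.00·0.0164167 / (1 − 1.01642^(−24)).
Denominator 1 − (1+r)^(−24) = 0.323485151.
P = 56.6375 / 0.323485151 ≈ 175.09.

€175.09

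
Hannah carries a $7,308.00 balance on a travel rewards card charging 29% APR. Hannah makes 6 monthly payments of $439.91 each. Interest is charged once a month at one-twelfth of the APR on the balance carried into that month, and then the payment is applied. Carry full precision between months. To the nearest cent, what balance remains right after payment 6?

$5,629.62

Monthly rate r = 29%/12 = 2.41667% = 0.0241667.
Each month: B ← B·(1+r) − $439.91.
Month 1: interest $176.61; balance after payment $7,044.70.
Month 2: interest $170.25; balance after payment $6,775.04.
Month 3: interest $163.73; balance after payment $6,498.86.
Month 4: interest $157.06; balance after payment $6,216.00.
Month 5: interest $150.22; balance after payment $5,926.31.
Month 6: interest $143.22; balance after payment $5,629.62.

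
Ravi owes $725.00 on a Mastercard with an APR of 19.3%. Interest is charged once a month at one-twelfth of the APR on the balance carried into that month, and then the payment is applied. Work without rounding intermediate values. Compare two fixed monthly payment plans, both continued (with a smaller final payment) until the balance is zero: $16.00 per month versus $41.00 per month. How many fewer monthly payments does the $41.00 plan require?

61 fewer payments

Monthly rate r = 19.3%/12 = 1.60833% = 0.0160833.
At $16.00/mo: n = ⌈−ln(1 − rB₀/P)/ln(1+r)⌉ = 82 payments (last $12.48); total interest = total paid − $725.00 = $583.48.
At $41.00/mo: 21 payments (last $39.91); total interest $134.91.
Payments saved = 82 − 21 = 61.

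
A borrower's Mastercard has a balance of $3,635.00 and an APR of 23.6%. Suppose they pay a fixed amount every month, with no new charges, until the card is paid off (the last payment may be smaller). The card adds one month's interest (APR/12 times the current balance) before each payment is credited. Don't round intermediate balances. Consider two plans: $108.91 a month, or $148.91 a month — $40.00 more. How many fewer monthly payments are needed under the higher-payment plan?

Monthly rate r = 23.6%/12 = 1.96667% = 0.0196667.
At $108.91/mo: n = ⌈−ln(1 − rB₀/P)/ln(1+r)⌉ = 55 payments (last $92.85); total interest = total paid − $3,635.00 = $2,338.99.
At $148.91/mo: 34 payments (last $87.32); total interest $1,366.35.
Payments saved = 55 − 34 = 21.

21 fewer payments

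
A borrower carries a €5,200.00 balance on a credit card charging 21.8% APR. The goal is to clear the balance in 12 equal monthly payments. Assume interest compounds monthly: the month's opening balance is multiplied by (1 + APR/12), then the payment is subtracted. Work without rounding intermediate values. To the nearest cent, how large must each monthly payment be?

Monthly rate r = 21.8%/12 = 1.81667% = 0.0181667.
Level-payment amortization: P = B₀·r / (1 − (1+r)^(−n)) = 5200.00·0.0181667 / (1 − 1.01817^(−12)).
Denominator 1 − (1+r)^(−12) = 0.194299741.
P = 94.4667 / 0.194299741 ≈ 486.19.

€486.19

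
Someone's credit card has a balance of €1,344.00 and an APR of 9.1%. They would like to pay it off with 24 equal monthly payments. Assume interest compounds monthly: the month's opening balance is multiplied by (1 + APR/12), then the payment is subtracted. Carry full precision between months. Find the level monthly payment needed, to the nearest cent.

Monthly rate r = 9.1%/12 = 0.758333% = 0.00758333.
Level-payment amortization: P = B₀·r / (1 − (1+r)^(−n)) = 1344.00·0.00758333 / (1 − 1.00758^(−24)).
Denominator 1 − (1+r)^(−24) = 0.1658261.
P = 10.192 / 0.1658261 ≈ 61.46.

€61.46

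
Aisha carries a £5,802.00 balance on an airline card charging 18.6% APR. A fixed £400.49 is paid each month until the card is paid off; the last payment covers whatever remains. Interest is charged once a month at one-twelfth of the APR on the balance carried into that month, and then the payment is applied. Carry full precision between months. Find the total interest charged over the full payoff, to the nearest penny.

£820.57

Monthly rate r = 18.6%/12 = 1.55% = 0.0155.
Payoff takes n = ⌈−ln(1 − rB₀/P)/ln(1+r)⌉ = ⌈16.534⌉ = 17 payments; the last is £214.73.
Total paid = 16·£400.49 + £214.73 = £6,622.57.
Total interest = total paid − principal = £6,622.57 − £5,802.00 = £820.57.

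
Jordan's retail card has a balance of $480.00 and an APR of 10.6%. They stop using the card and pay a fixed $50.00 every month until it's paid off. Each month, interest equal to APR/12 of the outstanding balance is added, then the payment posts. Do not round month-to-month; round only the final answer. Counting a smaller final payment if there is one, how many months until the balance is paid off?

11 payments

Monthly rate r = 10.6%/12 = 0.883333% = 0.00883333.
Recurrence: B ← B·(1+r) − $50.00.
Month 1: interest $4.24; balance after payment $434.24.
Month 2: interest $3.84; balance after payment $388.08.
Closed form: n = −ln(1 − rB₀/P)/ln(1+r) = −ln(0.9152)/ln(1.00883) ≈ 10.076, so the balance reaches zero during payment 11.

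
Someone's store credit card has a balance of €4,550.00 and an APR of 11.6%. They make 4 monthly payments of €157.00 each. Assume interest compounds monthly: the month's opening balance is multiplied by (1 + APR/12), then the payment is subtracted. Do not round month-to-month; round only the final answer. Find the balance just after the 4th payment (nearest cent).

Monthly rate r = 11.6%/12 = 0.966667% = 0.00966667.
Each month: B ← B·(1+r) − €157.00.
Month 1: interest €43.98; balance after payment €4,436.98.
Month 2: interest €42.89; balance after payment €4,322.87.
Month 3: interest €41.79; balance after payment €4,207.66.
Month 4: interest €40.67; balance after payment €4,091.34.

€4,091.34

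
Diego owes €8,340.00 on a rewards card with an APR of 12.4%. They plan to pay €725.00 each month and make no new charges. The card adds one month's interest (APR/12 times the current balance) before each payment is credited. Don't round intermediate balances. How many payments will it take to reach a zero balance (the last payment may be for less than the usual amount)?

13 payments

Monthly rate r = 12.4%/12 = 1.03333% = 0.0103333.
Recurrence: B ← B·(1+r) − €725.00.
Month 1: interest €86.18; balance after payment €7,701.18.
Month 2: interest €79.58; balance after payment €7,055.76.
Closed form: n = −ln(1 − rB₀/P)/ln(1+r) = −ln(0.88113)/ln(1.01033) ≈ 12.310, so the balance reaches zero during payment 13.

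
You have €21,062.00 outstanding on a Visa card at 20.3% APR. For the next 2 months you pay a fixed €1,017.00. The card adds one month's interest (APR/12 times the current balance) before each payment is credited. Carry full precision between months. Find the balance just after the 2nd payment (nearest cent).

€19,729.42

Monthly rate r = 20.3%/12 = 1.69167% = 0.0169167.
Each month: B ← B·(1+r) − €1,017.00.
Month 1: interest €356.30; balance after payment €20,401.30.
Month 2: interest €345.12; balance after payment €19,729.42.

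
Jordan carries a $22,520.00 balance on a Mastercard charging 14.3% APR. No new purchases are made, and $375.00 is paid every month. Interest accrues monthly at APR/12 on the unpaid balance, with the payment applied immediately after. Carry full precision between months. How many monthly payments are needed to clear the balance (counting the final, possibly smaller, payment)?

Monthly rate r = 14.3%/12 = 1.19167% = 0.0119167.
Recurrence: B ← B·(1+r) − $375.00.
Month 1: interest $268.36; balance after payment $22,413.36.
Month 2: interest $267.09; balance after payment $22,305.46.
Closed form: n = −ln(1 − rB₀/P)/ln(1+r) = −ln(0.28436)/ln(1.01192) ≈ 106.152, so the balance reaches zero during payment 107.

107 months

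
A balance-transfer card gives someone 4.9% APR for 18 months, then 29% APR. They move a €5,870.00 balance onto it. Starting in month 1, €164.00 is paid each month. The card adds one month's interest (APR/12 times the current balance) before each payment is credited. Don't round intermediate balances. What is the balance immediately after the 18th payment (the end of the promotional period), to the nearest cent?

Promo months 1–18 at r₀ = 4.9%/12 = 0.00408333; months 19+ at r₁ = 29%/12 = 0.0241667.
After month 18: iterate B ← B·(1+r₀) − €164.00 for 18 months → €3,260.03.

€3,260.03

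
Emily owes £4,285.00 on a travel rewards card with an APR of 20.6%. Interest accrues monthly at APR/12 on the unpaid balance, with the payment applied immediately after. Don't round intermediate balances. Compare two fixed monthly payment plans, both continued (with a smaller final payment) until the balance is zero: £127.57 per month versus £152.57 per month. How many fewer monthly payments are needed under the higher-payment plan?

12 fewer payments

Monthly rate r = 20.6%/12 = 1.71667% = 0.0171667.
At £127.57/mo: n = ⌈−ln(1 − rB₀/P)/ln(1+r)⌉ = 51 payments (last £63.46); total interest = total paid − £4,285.00 = £2,156.96.
At £152.57/mo: 39 payments (last £101.05); total interest £1,613.71.
Payments saved = 51 − 39 = 12.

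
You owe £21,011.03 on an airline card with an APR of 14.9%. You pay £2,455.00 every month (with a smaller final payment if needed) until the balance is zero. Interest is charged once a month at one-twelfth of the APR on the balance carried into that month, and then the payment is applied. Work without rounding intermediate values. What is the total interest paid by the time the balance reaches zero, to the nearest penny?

Monthly rate r = 14.9%/12 = 1.24167% = 0.0124167.
Payoff takes n = ⌈−ln(1 − rB₀/P)/ln(1+r)⌉ = ⌈9.104⌉ = 10 payments; the last is £257.45.
Total paid = 9·£2,455.00 + £257.45 = £22,352.45.
Total interest = total paid − principal = £22,352.45 − £21,011.03 = £1,341.42.

£1,341.42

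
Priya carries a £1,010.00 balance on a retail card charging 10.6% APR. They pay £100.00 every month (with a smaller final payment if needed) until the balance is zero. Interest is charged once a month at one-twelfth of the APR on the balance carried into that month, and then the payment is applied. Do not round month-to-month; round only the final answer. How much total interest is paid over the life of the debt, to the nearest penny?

Monthly rate r = 10.6%/12 = 0.883333% = 0.00883333.
Payoff takes n = ⌈−ln(1 − rB₀/P)/ln(1+r)⌉ = ⌈10.626⌉ = 11 payments; the last is £62.70.
Total paid = 10·£100.00 + £62.70 = £1,062.70.
Total interest = total paid − principal = £1,062.70 − £1,010.00 = £52.70.

£52.70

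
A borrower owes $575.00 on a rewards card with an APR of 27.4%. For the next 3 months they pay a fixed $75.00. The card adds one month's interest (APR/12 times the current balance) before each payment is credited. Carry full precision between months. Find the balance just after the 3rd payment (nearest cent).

$385.12

Monthly rate r = 27.4%/12 = 2.28333% = 0.0228333.
Each month: B ← B·(1+r) − $75.00.
Month 1: interest $13.13; balance after payment $513.13.
Month 2: interest $11.72; balance after payment $449.85.
Month 3: interest $10.27; balance after payment $385.12.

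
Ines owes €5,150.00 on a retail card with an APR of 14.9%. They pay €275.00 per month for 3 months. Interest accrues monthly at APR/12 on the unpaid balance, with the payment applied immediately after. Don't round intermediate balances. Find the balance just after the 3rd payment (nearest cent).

Monthly rate r = 14.9%/12 = 1.24167% = 0.0124167.
Each month: B ← B·(1+r) − €275.00.
Month 1: interest €63.95; balance after payment €4,938.95.
Month 2: interest €61.33; balance after payment €4,725.27.
Month 3: interest €58.67; balance after payment €4,508.94.

€4,508.94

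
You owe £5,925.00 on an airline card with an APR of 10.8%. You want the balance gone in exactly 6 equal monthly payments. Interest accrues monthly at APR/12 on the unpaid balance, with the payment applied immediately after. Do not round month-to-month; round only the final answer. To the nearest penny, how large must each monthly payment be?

Monthly rate r = 10.8%/12 = 0.9% = 0.009.
Level-payment amortization: P = B₀·r / (1 − (1+r)^(−n)) = 5925.00·0.009 / (1 − 1.009^(−6)).
Denominator 1 − (1+r)^(−6) = 0.052339012.
P = 53.325 / 0.052339012 ≈ 1018.84.

£1,018.84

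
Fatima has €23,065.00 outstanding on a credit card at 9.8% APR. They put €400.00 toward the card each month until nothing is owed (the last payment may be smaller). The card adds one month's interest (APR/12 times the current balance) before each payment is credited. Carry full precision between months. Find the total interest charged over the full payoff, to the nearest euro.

Monthly rate r = 9.8%/12 = 0.816667% = 0.00816667.
Payoff takes n = ⌈−ln(1 − rB₀/P)/ln(1+r)⌉ = ⌈78.269⌉ = 79 payments; the last is €107.75.
Total paid = 78·€400.00 + €107.75 = €31,307.75.
Total interest = total paid − principal = €31,307.75 − €23,065.00 = €8,242.75.

€8,243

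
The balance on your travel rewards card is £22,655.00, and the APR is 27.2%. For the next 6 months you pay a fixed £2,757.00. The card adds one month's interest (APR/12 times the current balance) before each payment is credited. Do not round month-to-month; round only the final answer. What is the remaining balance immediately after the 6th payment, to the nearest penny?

£8,407.85

Monthly rate r = 27.2%/12 = 2.26667% = 0.0226667.
Each month: B ← B·(1+r) − £2,757.00.
Month 1: interest £513.51; balance after payment £20,411.51.
Month 2: interest £462.66; balance after payment £18,117.17.
Month 3: interest £410.66; balance after payment £15,770.83.
Month 4: interest £357.47; balance after payment £13,371.30.
Month 5: interest £303.08; balance after payment £10,917.39.
Month 6: interest £247.46; balance after payment £8,407.85.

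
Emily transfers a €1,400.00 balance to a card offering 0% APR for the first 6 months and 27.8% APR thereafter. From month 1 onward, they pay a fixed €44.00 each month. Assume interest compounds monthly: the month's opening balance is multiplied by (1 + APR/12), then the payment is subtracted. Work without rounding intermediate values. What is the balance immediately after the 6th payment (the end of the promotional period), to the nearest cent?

Promo months 1–6 at r₀ = 0%/12 = 0; months 7+ at r₁ = 27.8%/12 = 0.0231667.
After month 6 (no interest yet): B = €1,400.00 − 6·€44.00 = €1,136.00.

€1,136.00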